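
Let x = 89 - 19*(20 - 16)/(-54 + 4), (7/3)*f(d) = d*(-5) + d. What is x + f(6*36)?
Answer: -48959/175 ≈ -279.77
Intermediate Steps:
f(d) = -12*d/7 (f(d) = 3*(d*(-5) + d)/7 = 3*(-5*d + d)/7 = 3*(-4*d)/7 = -12*d/7)
x = 2263/25 (x = 89 - 76/(-50) = 89 - 76*(-1)/50 = 89 - 19*(-2/25) = 89 + 38/25 = 2263/25 ≈ 90.520)
x + f(6*36) = 2263/25 - 72*36/7 = 2263/25 - 12/7*216 = 2263/25 - 2592/7 = -48959/175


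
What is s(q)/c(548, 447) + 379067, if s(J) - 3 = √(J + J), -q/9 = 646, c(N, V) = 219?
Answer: 27671892/73 + 2*I*√323/73 ≈ 3.7907e+5 + 0.49239*I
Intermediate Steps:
q = -5814 (q = -9*646 = -5814)
s(J) = 3 + √2*√J (s(J) = 3 + √(J + J) = 3 + √(2*J) = 3 + √2*√J)
s(q)/c(548, 447) + 379067 = (3 + √2*√(-5814))/219 + 379067 = (3 + √2*(3*I*√646))*(1/219) + 379067 = (3 + 6*I*√323)*(1/219) + 379067 = (1/73 + 2*I*√323/73) + 379067 = 27671892/73 + 2*I*√323/73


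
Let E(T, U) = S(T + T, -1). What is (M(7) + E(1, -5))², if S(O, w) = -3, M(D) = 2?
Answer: 1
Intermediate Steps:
E(T, U) = -3
(M(7) + E(1, -5))² = (2 - 3)² = (-1)² = 1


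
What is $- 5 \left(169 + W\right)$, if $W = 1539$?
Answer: $-8540$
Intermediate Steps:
$- 5 \left(169 + W\right) = - 5 \left(169 + 1539\right) = \left(-5\right) 1708 = -8540$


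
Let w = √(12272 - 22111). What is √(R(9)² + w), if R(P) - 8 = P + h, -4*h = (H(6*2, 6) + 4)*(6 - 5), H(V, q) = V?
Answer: √(169 + I*√9839) ≈ 13.508 + 3.6715*I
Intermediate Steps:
h = -4 (h = -(6*2 + 4)*(6 - 5)/4 = -(12 + 4)/4 = -4 ≈ -4.0000)
R(P) = 4 + P (R(P) = 8 + (P - 4) = 8 + (-4 + P) = 4 + P)
w = I*√9839 (w = √(-9839) = I*√9839 ≈ 99.192*I)
√(R(9)² + w) = √((4 + 9)² + I*√9839) = √(13² + I*√9839) = √(169 + I*√9839)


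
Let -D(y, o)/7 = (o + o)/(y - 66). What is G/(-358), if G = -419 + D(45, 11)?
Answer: 1235/1074 ≈ 1.1499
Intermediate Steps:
D(y, o) = -14*o/(-66 + y) (D(y, o) = -7*(o + o)/(y - 66) = -7*2*o/(-66 + y) = -14*o/(-66 + y))
G = -1235/3 (G = -419 - 14*11/(-66 + 45) = -419 - 14*11/(-21) = -419 - 14*11*(-1/21) = -419 + 22/3 = -1235/3 ≈ -411.67)
G/(-358) = -1235/3/(-358) = -1235/3*(-1/358) = 1235/1074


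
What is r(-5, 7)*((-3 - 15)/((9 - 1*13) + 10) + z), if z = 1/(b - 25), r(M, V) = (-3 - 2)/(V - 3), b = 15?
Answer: 31/8 ≈ 3.8750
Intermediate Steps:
r(M, V) = -5/(-3 + V)
z = -⅒ (z = 1/(15 - 25) = 1/(-10) = -⅒ ≈ -0.10000)
r(-5, 7)*((-3 - 15)/((9 - 1*13) + 10) + z) = (-5/(-3 + 7))*((-3 - 15)/((9 - 1*13) + 10) - ⅒) = (-5/4)*(-18/((9 - 13) + 10) - ⅒) = (-5*¼)*(-18/(-4 + 10) - ⅒) = -5*(-18/6 - ⅒)/4 = -5*(-18*⅙ - ⅒)/4 = -5*(-3 - ⅒)/4 = -5/4*(-31/10) = 31/8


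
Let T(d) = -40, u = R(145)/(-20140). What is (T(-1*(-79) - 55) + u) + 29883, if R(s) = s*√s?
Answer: 29843 - 29*√145/4028 ≈ 29843.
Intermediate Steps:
R(s) = s^(3/2)
u = -29*√145/4028 (u = 145^(3/2)/(-20140) = (145*√145)*(-1/20140) = -29*√145/4028 ≈ -0.086695)
(T(-1*(-79) - 55) + u) + 29883 = (-40 - 29*√145/4028) + 29883 = 29843 - 29*√145/4028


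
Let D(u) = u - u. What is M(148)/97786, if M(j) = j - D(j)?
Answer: 74/48893 ≈ 0.0015135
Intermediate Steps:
D(u) = 0
M(j) = j (M(j) = j - 1*0 = j + 0 = j)
M(148)/97786 = 148/97786 = 148*(1/97786) = 74/48893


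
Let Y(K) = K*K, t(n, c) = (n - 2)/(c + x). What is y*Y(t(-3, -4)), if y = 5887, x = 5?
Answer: 147175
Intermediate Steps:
t(n, c) = (-2 + n)/(5 + c) (t(n, c) = (n - 2)/(c + 5) = (-2 + n)/(5 + c))
Y(K) = K²
y*Y(t(-3, -4)) = 5887*((-2 - 3)/(5 - 4))² = 5887*(-5/1)² = 5887*(1*(-5))² = 5887*(-5)² = 5887*25 = 147175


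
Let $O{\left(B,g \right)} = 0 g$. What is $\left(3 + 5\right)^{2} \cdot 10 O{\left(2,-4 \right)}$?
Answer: $0$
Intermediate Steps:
$O{\left(B,g \right)} = 0$
$\left(3 + 5\right)^{2} \cdot 10 O{\left(2,-4 \right)} = \left(3 + 5\right)^{2} \cdot 10 \cdot 0 = 8^{2} \cdot 10 \cdot 0 = 64 \cdot 10 \cdot 0 = 640 \cdot 0 = 0$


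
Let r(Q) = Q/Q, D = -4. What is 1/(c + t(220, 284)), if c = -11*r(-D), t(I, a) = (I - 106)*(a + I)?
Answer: 1/57445 ≈ 1.7408e-5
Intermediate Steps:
r(Q) = 1
t(I, a) = (-106 + I)*(I + a)
c = -11 (c = -11*1 = -11)
1/(c + t(220, 284)) = 1/(-11 + (220² - 106*220 - 106*284 + 220*284)) = 1/(-11 + (48400 - 23320 - 30104 + 62480)) = 1/(-11 + 57456) = 1/57445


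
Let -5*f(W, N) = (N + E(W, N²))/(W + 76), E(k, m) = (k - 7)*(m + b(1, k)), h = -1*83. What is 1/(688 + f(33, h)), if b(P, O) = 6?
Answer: 545/195773 ≈ 0.0027838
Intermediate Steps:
h = -83
E(k, m) = (-7 + k)*(6 + m) (E(k, m) = (k - 7)*(m + 6) = (-7 + k)*(6 + m))
f(W, N) = -(-42 + N - 7*N² + 6*W + W*N²)/(5*(76 + W)) (f(W, N) = -(N + (-42 - 7*N² + 6*W + W*N²))/(5*(W + 76)) = -(-42 + N - 7*N² + 6*W + W*N²)/(5*(76 + W)))
1/(688 + f(33, h)) = 1/(688 + (42 - 1*(-83) - 6*33 + 7*(-83)² - 1*33*(-83)²)/(5*(76 + 33))) = 1/(688 + (⅕)*(42 + 83 - 198 + 7*6889 - 1*33*6889)/109) = 1/(688 + (⅕)*(1/109)*(42 + 83 - 198 + 48223 - 227337)) = 1/(688 + (⅕)*(1/109)*(-179187)) = 1/(688 - 179187/545) = 1/(195773/545) = 545/195773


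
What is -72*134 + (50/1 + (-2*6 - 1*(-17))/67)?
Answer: -643061/67 ≈ -9597.9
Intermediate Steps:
-72*134 + (50/1 + (-2*6 - 1*(-17))/67) = -9648 + (50*1 + (-12 + 17)*(1/67)) = -9648 + (50 + 5*(1/67)) = -9648 + (50 + 5/67) = -9648 + 3355/67 = -643061/67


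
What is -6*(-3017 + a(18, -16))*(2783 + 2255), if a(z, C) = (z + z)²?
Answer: 52022388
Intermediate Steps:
a(z, C) = 4*z² (a(z, C) = (2*z)² = 4*z²)
-6*(-3017 + a(18, -16))*(2783 + 2255) = -6*(-3017 + 4*18²)*(2783 + 2255) = -6*(-3017 + 4*324)*5038 = -6*(-3017 + 1296)*5038 = -(-10326)*5038 = -6*(-8670398) = 52022388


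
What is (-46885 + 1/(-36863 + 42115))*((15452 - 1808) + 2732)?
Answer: -1008106637786/1313 ≈ -7.6779e+8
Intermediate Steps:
(-46885 + 1/(-36863 + 42115))*((15452 - 1808) + 2732) = (-46885 + 1/5252)*(13644 + 2732) = (-46885 + 1/5252)*16376 = -246240019/5252*16376 = -1008106637786/1313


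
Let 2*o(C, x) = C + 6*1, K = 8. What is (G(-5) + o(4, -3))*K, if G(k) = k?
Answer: 0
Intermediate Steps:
o(C, x) = 3 + C/2 (o(C, x) = (C + 6*1)/2 = (C + 6)/2 = (6 + C)/2 = 3 + C/2)
(G(-5) + o(4, -3))*K = (-5 + (3 + (½)*4))*8 = (-5 + (3 + 2))*8 = (-5 + 5)*8 = 0*8 = 0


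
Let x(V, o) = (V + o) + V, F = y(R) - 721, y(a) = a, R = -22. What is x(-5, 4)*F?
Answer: 4458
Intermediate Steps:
F = -743 (F = -22 - 721 = -743)
x(V, o) = o + 2*V
x(-5, 4)*F = (4 + 2*(-5))*(-743) = (4 - 10)*(-743) = -6*(-743) = 4458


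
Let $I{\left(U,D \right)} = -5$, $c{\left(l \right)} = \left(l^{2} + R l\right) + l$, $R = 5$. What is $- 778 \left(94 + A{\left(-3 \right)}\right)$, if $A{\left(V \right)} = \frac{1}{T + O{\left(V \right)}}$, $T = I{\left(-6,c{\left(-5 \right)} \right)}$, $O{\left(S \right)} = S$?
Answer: $- \frac{292139}{4} \approx -73035.0$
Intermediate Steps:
$c{\left(l \right)} = l^{2} + 6 l$ ($c{\left(l \right)} = \left(l^{2} + 5 l\right) + l = l^{2} + 6 l$)
$T = -5$
$A{\left(V \right)} = \frac{1}{-5 + V}$
$- 778 \left(94 + A{\left(-3 \right)}\right) = - 778 \left(94 + \frac{1}{-5 - 3}\right) = - 778 \left(94 + \frac{1}{-8}\right) = - 778 \left(94 - \frac{1}{8}\right) = \left(-778\right) \frac{751}{8} = - \frac{292139}{4}$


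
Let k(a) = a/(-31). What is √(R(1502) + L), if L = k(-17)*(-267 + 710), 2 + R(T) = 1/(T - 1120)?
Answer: 3*√3754162682/11842 ≈ 15.522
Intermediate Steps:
R(T) = -2 + 1/(-1120 + T) (R(T) = -2 + 1/(T - 1120) = -2 + 1/(-1120 + T))
k(a) = -a/31 (k(a) = a*(-1/31) = -a/31)
L = 7531/31 (L = (-1/31*(-17))*(-267 + 710) = (17/31)*443 = 7531/31 ≈ 242.94)
√(R(1502) + L) = √((2241 - 2*1502)/(-1120 + 1502) + 7531/31) = √((2241 - 3004)/382 + 7531/31) = √((1/382)*(-763) + 7531/31) = √(-763/382 + 7531/31) = √(2853189/11842) = 3*√3754162682/11842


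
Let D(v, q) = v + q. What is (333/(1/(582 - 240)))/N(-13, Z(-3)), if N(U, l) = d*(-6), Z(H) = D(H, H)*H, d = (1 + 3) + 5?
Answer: -2109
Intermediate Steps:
d = 9 (d = 4 + 5 = 9)
D(v, q) = q + v
Z(H) = 2*H**2 (Z(H) = (H + H)*H = (2*H)*H = 2*H**2)
N(U, l) = -54 (N(U, l) = 9*(-6) = -54)
(333/(1/(582 - 240)))/N(-13, Z(-3)) = (333/(1/(582 - 240)))/(-54) = (333/(1/342))*(-1/54) = (333*342)*(-1/54) = 113886*(-1/54) = -2109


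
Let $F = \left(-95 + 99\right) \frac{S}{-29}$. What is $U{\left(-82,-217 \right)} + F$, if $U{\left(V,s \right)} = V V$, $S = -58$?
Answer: $6732$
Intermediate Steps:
$U{\left(V,s \right)} = V^{2}$
$F = 8$ ($F = \left(-95 + 99\right) \left(- \frac{58}{-29}\right) = 4 \left(\left(-58\right) \left(- \frac{1}{29}\right)\right) = 4 \cdot 2 = 8$)
$U{\left(-82,-217 \right)} + F = \left(-82\right)^{2} + 8 = 6724 + 8 = 6732$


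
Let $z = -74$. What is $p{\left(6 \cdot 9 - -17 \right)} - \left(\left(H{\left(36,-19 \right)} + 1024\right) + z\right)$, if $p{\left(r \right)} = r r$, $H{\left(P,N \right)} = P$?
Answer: $4055$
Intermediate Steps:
$p{\left(r \right)} = r^{2}$
$p{\left(6 \cdot 9 - -17 \right)} - \left(\left(H{\left(36,-19 \right)} + 1024\right) + z\right) = \left(6 \cdot 9 - -17\right)^{2} - \left(\left(36 + 1024\right) - 74\right) = \left(54 + 17\right)^{2} - \left(1060 - 74\right) = 71^{2} - 986 = 5041 - 986 = 4055$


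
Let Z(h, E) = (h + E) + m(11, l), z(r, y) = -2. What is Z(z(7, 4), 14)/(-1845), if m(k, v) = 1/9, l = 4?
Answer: -109/16605 ≈ -0.0065643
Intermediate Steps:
m(k, v) = ⅑
Z(h, E) = ⅑ + E + h (Z(h, E) = (h + E) + ⅑ = (E + h) + ⅑ = ⅑ + E + h)
Z(z(7, 4), 14)/(-1845) = (⅑ + 14 - 2)/(-1845) = (109/9)*(-1/1845) = -109/16605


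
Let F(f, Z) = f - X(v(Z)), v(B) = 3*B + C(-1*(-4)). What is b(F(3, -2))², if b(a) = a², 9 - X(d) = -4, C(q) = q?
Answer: 10000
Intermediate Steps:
v(B) = 4 + 3*B (v(B) = 3*B - 1*(-4) = 3*B + 4 = 4 + 3*B)
X(d) = 13 (X(d) = 9 - 1*(-4) = 9 + 4 = 13)
F(f, Z) = -13 + f (F(f, Z) = f - 1*13 = f - 13 = -13 + f)
b(F(3, -2))² = ((-13 + 3)²)² = ((-10)²)² = 100² = 10000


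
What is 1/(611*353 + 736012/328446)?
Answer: 164223/35420477315 ≈ 4.6364e-6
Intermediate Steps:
1/(611*353 + 736012/328446) = 1/(215683 + 736012*(1/328446)) = 1/(215683 + 368006/164223) = 1/(35420477315/164223) = 164223/35420477315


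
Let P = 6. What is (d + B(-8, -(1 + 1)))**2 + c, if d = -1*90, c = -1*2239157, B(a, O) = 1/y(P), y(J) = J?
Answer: -80319131/36 ≈ -2.2311e+6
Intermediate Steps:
B(a, O) = 1/6
c = -2239157
d = -90
(d + B(-8, -(1 + 1)))**2 + c = (-90 + 1/6)**2 - 2239157 = (-539/6)**2 - 2239157 = 290521/36 - 2239157 = -80319131/36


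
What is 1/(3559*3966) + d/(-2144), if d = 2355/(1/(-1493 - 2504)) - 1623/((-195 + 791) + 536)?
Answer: 75200764368353875/17128601678976 ≈ 4390.4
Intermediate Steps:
d = -10655444043/1132 (d = 2355/(1/(-3997)) - 1623/(596 + 536) = 2355/(-1/3997) - 1623/1132 = 2355*(-3997) - 1623*1/1132 = -9412935 - 1623/1132 = -10655444043/1132 ≈ -9.4129e+6)
1/(3559*3966) + d/(-2144) = 1/(3559*3966) - 10655444043/1132/(-2144) = (1/3559)*(1/3966) - 10655444043/1132*(-1/2144) = 1/14114994 + 10655444043/2427008 = 75200764368353875/17128601678976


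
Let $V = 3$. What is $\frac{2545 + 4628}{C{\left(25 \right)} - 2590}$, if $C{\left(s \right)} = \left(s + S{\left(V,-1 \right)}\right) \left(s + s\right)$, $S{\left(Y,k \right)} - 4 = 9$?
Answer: $- \frac{2391}{230} \approx -10.396$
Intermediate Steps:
$S{\left(Y,k \right)} = 13$ ($S{\left(Y,k \right)} = 4 + 9 = 13$)
$C{\left(s \right)} = 2 s \left(13 + s\right)$ ($C{\left(s \right)} = \left(s + 13\right) \left(s + s\right) = \left(13 + s\right) 2 s = 2 s \left(13 + s\right)$)
$\frac{2545 + 4628}{C{\left(25 \right)} - 2590} = \frac{2545 + 4628}{2 \cdot 25 \left(13 + 25\right) - 2590} = \frac{7173}{2 \cdot 25 \cdot 38 - 2590} = \frac{7173}{1900 - 2590} = \frac{7173}{-690} = 7173 \left(- \frac{1}{690}\right) = - \frac{2391}{230}$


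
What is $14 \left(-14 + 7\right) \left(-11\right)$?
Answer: $1078$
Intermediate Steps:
$14 \left(-14 + 7\right) \left(-11\right) = 14 \left(-7\right) \left(-11\right) = \left(-98\right) \left(-11\right) = 1078$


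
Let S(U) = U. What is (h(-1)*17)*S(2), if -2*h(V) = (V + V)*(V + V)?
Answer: -68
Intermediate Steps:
h(V) = -2*V² (h(V) = -(V + V)*(V + V)/2 = -2*V*2*V/2 = -2*V²)
(h(-1)*17)*S(2) = (-2*(-1)²*17)*2 = (-2*1*17)*2 = -2*17*2 = -34*2 = -68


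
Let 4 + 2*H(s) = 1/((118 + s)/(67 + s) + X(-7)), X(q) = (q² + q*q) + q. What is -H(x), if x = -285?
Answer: 39901/20005 ≈ 1.9946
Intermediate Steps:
X(q) = q + 2*q² (X(q) = (q² + q²) + q = 2*q² + q = q + 2*q²)
H(s) = -2 + 1/(2*(91 + (118 + s)/(67 + s))) (H(s) = -2 + 1/(2*((118 + s)/(67 + s) - 7*(1 + 2*(-7)))) = -2 + 1/(2*((118 + s)/(67 + s) - 7*(1 - 14))) = -2 + 1/(2*((118 + s)/(67 + s) - 7*(-13))) = -2 + 1/(2*((118 + s)/(67 + s) + 91)) = -2 + 1/(2*(91 + (118 + s)/(67 + s))))
-H(x) = -(-24793 - 367*(-285))/(2*(6215 + 92*(-285))) = -(-24793 + 104595)/(2*(6215 - 26220)) = -79802/(2*(-20005)) = -(-1)*79802/(2*20005) = -1*(-39901/20005) = 39901/20005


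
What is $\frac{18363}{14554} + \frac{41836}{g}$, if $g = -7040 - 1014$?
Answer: $- \frac{230492771}{58608958} \approx -3.9327$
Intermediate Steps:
$g = -8054$
$\frac{18363}{14554} + \frac{41836}{g} = \frac{18363}{14554} + \frac{41836}{-8054} = 18363 \cdot \frac{1}{14554} + 41836 \left(- \frac{1}{8054}\right) = \frac{18363}{14554} - \frac{20918}{4027} = - \frac{230492771}{58608958}$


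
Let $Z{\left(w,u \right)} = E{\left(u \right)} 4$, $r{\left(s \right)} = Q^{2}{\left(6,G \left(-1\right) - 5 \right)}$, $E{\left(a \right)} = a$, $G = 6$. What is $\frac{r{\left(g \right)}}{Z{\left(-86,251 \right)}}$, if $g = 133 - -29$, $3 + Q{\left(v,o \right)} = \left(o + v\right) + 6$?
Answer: $\frac{1}{251} \approx 0.0039841$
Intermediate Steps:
$Q{\left(v,o \right)} = 3 + o + v$ ($Q{\left(v,o \right)} = -3 + \left(\left(o + v\right) + 6\right) = -3 + \left(6 + o + v\right) = 3 + o + v$)
$g = 162$ ($g = 133 + 29 = 162$)
$r{\left(s \right)} = 4$ ($r{\left(s \right)} = \left(3 + \left(6 \left(-1\right) - 5\right) + 6\right)^{2} = \left(3 - 11 + 6\right)^{2} = \left(-2\right)^{2} = 4$)
$Z{\left(w,u \right)} = 4 u$ ($Z{\left(w,u \right)} = u 4 = 4 u$)
$\frac{r{\left(g \right)}}{Z{\left(-86,251 \right)}} = \frac{4}{4 \cdot 251} = \frac{4}{1004} = 4 \cdot \frac{1}{1004} = \frac{1}{251}$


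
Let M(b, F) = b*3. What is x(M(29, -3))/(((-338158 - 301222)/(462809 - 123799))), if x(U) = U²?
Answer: -36656667/9134 ≈ -4013.2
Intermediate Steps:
M(b, F) = 3*b
x(M(29, -3))/(((-338158 - 301222)/(462809 - 123799))) = (3*29)²/(((-338158 - 301222)/(462809 - 123799))) = 87²/((-639380/339010)) = 7569/((-639380*1/339010)) = 7569/(-9134/4843) = 7569*(-4843/9134) = -36656667/9134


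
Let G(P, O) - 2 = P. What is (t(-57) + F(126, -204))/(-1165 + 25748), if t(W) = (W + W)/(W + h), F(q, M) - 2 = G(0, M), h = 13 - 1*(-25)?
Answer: 10/24583 ≈ 0.00040678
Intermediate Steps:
h = 38 (h = 13 + 25 = 38)
G(P, O) = 2 + P
F(q, M) = 4 (F(q, M) = 2 + (2 + 0) = 2 + 2 = 4)
t(W) = 2*W/(38 + W) (t(W) = (W + W)/(W + 38) = (2*W)/(38 + W) = 2*W/(38 + W))
(t(-57) + F(126, -204))/(-1165 + 25748) = (2*(-57)/(38 - 57) + 4)/(-1165 + 25748) = (2*(-57)/(-19) + 4)/24583 = (2*(-57)*(-1/19) + 4)*(1/24583) = (6 + 4)*(1/24583) = 10*(1/24583) = 10/24583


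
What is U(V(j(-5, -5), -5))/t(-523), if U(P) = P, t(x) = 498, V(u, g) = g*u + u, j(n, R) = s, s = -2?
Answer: 4/249 ≈ 0.016064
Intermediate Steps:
j(n, R) = -2
V(u, g) = u + g*u
U(V(j(-5, -5), -5))/t(-523) = -2*(1 - 5)/498 = -2*(-4)*(1/498) = 8*(1/498) = 4/249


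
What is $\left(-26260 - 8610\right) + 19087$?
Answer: $-15783$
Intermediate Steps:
$\left(-26260 - 8610\right) + 19087 = -34870 + 19087 = -15783$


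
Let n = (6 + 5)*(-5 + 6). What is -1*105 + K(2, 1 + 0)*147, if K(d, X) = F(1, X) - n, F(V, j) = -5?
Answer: -2457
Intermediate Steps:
n = 11 (n = 11*1 = 11)
K(d, X) = -16 (K(d, X) = -5 - 1*11 = -5 - 11 = -16)
-1*105 + K(2, 1 + 0)*147 = -1*105 - 16*147 = -105 - 2352 = -2457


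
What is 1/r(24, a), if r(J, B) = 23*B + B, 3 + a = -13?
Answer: -1/384 ≈ -0.0026042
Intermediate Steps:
a = -16 (a = -3 - 13 = -16)
r(J, B) = 24*B
1/r(24, a) = 1/(24*(-16)) = 1/(-384) = -1/384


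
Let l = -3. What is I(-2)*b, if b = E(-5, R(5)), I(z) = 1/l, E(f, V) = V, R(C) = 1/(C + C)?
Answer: -1/30 ≈ -0.033333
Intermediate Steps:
R(C) = 1/(2*C)
I(z) = -⅓ (I(z) = 1/(-3) = -⅓)
b = ⅒ (b = (½)/5 = (½)*(⅕) = ⅒ ≈ 0.10000)
I(-2)*b = -⅓*⅒ = -1/30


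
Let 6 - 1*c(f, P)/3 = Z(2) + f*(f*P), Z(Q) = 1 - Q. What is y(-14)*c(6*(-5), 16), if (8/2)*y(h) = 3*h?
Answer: 906759/2 ≈ 4.5338e+5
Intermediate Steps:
y(h) = 3*h/4 (y(h) = (3*h)/4 = 3*h/4)
c(f, P) = 21 - 3*P*f**2 (c(f, P) = 18 - 3*((1 - 1*2) + f*(f*P)) = 18 - 3*((1 - 2) + f*(P*f)) = 18 - 3*(-1 + P*f**2) = 18 + (3 - 3*P*f**2) = 21 - 3*P*f**2)
y(-14)*c(6*(-5), 16) = ((3/4)*(-14))*(21 - 3*16*(6*(-5))**2) = -21*(21 - 3*16*(-30)**2)/2 = -21*(21 - 3*16*900)/2 = -21*(21 - 43200)/2 = -21/2*(-43179) = 906759/2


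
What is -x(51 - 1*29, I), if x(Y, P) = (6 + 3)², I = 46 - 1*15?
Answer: -81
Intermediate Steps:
I = 31 (I = 46 - 15 = 31)
x(Y, P) = 81 (x(Y, P) = 9² = 81)
-x(51 - 1*29, I) = -1*81 = -81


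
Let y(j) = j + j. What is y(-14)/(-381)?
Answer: 28/381 ≈ 0.073491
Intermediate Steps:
y(j) = 2*j
y(-14)/(-381) = (2*(-14))/(-381) = -28*(-1/381) = 28/381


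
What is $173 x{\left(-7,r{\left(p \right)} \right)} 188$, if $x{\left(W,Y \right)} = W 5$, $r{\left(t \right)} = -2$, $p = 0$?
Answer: $-1138340$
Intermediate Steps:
$x{\left(W,Y \right)} = 5 W$
$173 x{\left(-7,r{\left(p \right)} \right)} 188 = 173 \cdot 5 \left(-7\right) 188 = 173 \left(-35\right) 188 = \left(-6055\right) 188 = -1138340$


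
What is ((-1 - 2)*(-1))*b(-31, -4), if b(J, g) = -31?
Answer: -93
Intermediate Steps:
((-1 - 2)*(-1))*b(-31, -4) = ((-1 - 2)*(-1))*(-31) = -3*(-1)*(-31) = 3*(-31) = -93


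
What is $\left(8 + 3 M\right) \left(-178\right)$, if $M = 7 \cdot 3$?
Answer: $-12638$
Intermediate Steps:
$M = 21$
$\left(8 + 3 M\right) \left(-178\right) = \left(8 + 3 \cdot 21\right) \left(-178\right) = \left(8 + 63\right) \left(-178\right) = 71 \left(-178\right) = -12638$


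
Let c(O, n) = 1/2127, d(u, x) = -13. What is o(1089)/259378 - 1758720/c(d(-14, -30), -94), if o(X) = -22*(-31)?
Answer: -485140279195819/129689 ≈ -3.7408e+9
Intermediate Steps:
o(X) = 682
c(O, n) = 1/2127
o(1089)/259378 - 1758720/c(d(-14, -30), -94) = 682/259378 - 1758720/1/2127 = 682*(1/259378) - 1758720*2127 = 341/129689 - 3740797440 = -485140279195819/129689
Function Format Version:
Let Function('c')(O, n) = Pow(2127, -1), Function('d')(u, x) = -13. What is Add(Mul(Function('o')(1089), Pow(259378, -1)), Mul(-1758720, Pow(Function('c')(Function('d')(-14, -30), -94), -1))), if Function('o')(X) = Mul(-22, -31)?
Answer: Rational(-485140279195819, 129689) ≈ -3.7408e+9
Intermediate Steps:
Function('o')(X) = 682
Function('c')(O, n) = Rational(1, 2127)
Add(Mul(Function('o')(1089), Pow(259378, -1)), Mul(-1758720, Pow(Function('c')(Function('d')(-14, -30), -94), -1))) = Add(Mul(682, Pow(259378, -1)), Mul(-1758720, Pow(Rational(1, 2127), -1))) = Add(Mul(682, Rational(1, 259378)), Mul(-1758720, 2127)) = Add(Rational(341, 129689), -3740797440) = Rational(-485140279195819, 129689)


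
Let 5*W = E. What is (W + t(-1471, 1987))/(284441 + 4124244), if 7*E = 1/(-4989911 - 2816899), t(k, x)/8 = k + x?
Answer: 1127927908799/1204621815069750 ≈ 0.00093633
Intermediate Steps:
t(k, x) = 8*k + 8*x (t(k, x) = 8*(k + x) = 8*k + 8*x)
E = -1/54647670 (E = 1/(7*(-4989911 - 2816899)) = (⅐)/(-7806810) = (⅐)*(-1/7806810) = -1/54647670 ≈ -1.8299e-8)
W = -1/273238350 (W = (⅕)*(-1/54647670) = -1/273238350 ≈ -3.6598e-9)
(W + t(-1471, 1987))/(284441 + 4124244) = (-1/273238350 + (8*(-1471) + 8*1987))/(284441 + 4124244) = (-1/273238350 + (-11768 + 15896))/4408685 = (-1/273238350 + 4128)*(1/4408685) = (1127927908799/273238350)*(1/4408685) = 1127927908799/1204621815069750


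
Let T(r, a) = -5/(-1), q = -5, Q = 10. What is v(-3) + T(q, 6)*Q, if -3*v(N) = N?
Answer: 51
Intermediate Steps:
v(N) = -N/3
T(r, a) = 5 (T(r, a) = -5*(-1) = 5)
v(-3) + T(q, 6)*Q = -⅓*(-3) + 5*10 = 1 + 50 = 51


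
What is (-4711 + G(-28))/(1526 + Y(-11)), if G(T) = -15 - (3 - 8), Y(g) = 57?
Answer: -4721/1583 ≈ -2.9823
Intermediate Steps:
G(T) = -10 (G(T) = -15 - 1*(-5) = -15 + 5 = -10)
(-4711 + G(-28))/(1526 + Y(-11)) = (-4711 - 10)/(1526 + 57) = -4721/1583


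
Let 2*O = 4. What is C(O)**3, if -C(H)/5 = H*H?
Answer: -8000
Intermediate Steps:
O = 2 (O = (1/2)*4 = 2)
C(H) = -5*H**2 (C(H) = -5*H*H = -5*H**2)
C(O)**3 = (-5*2**2)**3 = (-5*4)**3 = (-20)**3 = -8000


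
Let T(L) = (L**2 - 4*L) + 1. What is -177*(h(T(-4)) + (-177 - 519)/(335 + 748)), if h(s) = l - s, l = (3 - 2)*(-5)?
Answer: 2469150/361 ≈ 6839.8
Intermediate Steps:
l = -5 (l = 1*(-5) = -5)
T(L) = 1 + L**2 - 4*L
h(s) = -5 - s
-177*(h(T(-4)) + (-177 - 519)/(335 + 748)) = -177*((-5 - (1 + (-4)**2 - 4*(-4))) + (-177 - 519)/(335 + 748)) = -177*((-5 - (1 + 16 + 16)) - 696/1083) = -177*((-5 - 1*33) - 696*1/1083) = -177*((-5 - 33) - 232/361) = -177*(-38 - 232/361) = -177*(-13950/361) = 2469150/361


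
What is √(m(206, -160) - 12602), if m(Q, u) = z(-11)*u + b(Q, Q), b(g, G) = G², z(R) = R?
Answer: √31594 ≈ 177.75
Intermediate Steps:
m(Q, u) = Q² - 11*u (m(Q, u) = -11*u + Q² = Q² - 11*u)
√(m(206, -160) - 12602) = √((206² - 11*(-160)) - 12602) = √((42436 + 1760) - 12602) = √(44196 - 12602) = √31594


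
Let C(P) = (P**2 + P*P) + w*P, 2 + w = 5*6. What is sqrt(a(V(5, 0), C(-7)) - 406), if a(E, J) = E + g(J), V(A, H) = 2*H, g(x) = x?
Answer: 6*I*sqrt(14) ≈ 22.45*I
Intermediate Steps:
w = 28 (w = -2 + 5*6 = -2 + 30 = 28)
C(P) = 2*P**2 + 28*P (C(P) = (P**2 + P*P) + 28*P = (P**2 + P**2) + 28*P = 2*P**2 + 28*P)
a(E, J) = E + J
sqrt(a(V(5, 0), C(-7)) - 406) = sqrt((2*0 + 2*(-7)*(14 - 7)) - 406) = sqrt((0 + 2*(-7)*7) - 406) = sqrt((0 - 98) - 406) = sqrt(-98 - 406) = sqrt(-504) = 6*I*sqrt(14)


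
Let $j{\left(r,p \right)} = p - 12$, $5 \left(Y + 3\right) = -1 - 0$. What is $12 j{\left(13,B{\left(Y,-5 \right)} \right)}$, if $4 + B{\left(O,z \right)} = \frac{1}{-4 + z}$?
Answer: $- \frac{580}{3} \approx -193.33$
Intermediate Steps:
$Y = - \frac{16}{5}$ ($Y = -3 + \frac{-1 - 0}{5} = -3 + \frac{-1 + 0}{5} = -3 + \frac{1}{5} \left(-1\right) = -3 - \frac{1}{5} = - \frac{16}{5} \approx -3.2$)
$B{\left(O,z \right)} = -4 + \frac{1}{-4 + z}$
$j{\left(r,p \right)} = -12 + p$
$12 j{\left(13,B{\left(Y,-5 \right)} \right)} = 12 \left(-12 + \frac{17 - -20}{-4 - 5}\right) = 12 \left(-12 + \frac{17 + 20}{-9}\right) = 12 \left(-12 - \frac{37}{9}\right) = 12 \left(- \frac{145}{9}\right) = - \frac{580}{3}$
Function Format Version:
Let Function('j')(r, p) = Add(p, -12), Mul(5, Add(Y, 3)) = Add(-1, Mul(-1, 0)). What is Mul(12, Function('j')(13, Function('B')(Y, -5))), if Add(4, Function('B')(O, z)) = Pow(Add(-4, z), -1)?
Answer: Rational(-580, 3) ≈ -193.33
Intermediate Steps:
Y = Rational(-16, 5) (Y = Add(-3, Mul(Rational(1, 5), Add(-1, Mul(-1, 0)))) = Add(-3, Mul(Rational(1, 5), Add(-1, 0))) = Add(-3, Mul(Rational(1, 5), -1)) = Add(-3, Rational(-1, 5)) = Rational(-16, 5) ≈ -3.2000)
Function('B')(O, z) = Add(-4, Pow(Add(-4, z), -1))
Function('j')(r, p) = Add(-12, p)
Mul(12, Function('j')(13, Function('B')(Y, -5))) = Mul(12, Add(-12, Mul(Pow(Add(-4, -5), -1), Add(17, Mul(-4, -5))))) = Mul(12, Add(-12, Mul(Pow(-9, -1), Add(17, 20)))) = Mul(12, Add(-12, Mul(Rational(-1, 9), 37))) = Mul(12, Add(-12, Rational(-37, 9))) = Mul(12, Rational(-145, 9)) = Rational(-580, 3)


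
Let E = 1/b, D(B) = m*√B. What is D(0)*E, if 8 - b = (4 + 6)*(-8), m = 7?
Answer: 0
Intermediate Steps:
D(B) = 7*√B
b = 88 (b = 8 - (4 + 6)*(-8) = 8 - 10*(-8) = 8 - 1*(-80) = 8 + 80 = 88)
E = 1/88 ≈ 0.011364
D(0)*E = (7*√0)*(1/88) = (7*0)*(1/88) = 0*(1/88) = 0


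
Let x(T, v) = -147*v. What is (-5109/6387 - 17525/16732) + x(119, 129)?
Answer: -675573907485/35622428 ≈ -18965.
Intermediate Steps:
(-5109/6387 - 17525/16732) + x(119, 129) = (-5109/6387 - 17525/16732) - 147*129 = (-5109*1/6387 - 17525*1/16732) - 18963 = (-1703/2129 - 17525/16732) - 18963 = -65805321/35622428 - 18963 = -675573907485/35622428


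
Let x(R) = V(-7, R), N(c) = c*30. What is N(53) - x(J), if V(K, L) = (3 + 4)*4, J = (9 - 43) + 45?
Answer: 1562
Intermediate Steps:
N(c) = 30*c
J = 11 (J = -34 + 45 = 11)
V(K, L) = 28 (V(K, L) = 7*4 = 28)
x(R) = 28
N(53) - x(J) = 30*53 - 1*28 = 1590 - 28 = 1562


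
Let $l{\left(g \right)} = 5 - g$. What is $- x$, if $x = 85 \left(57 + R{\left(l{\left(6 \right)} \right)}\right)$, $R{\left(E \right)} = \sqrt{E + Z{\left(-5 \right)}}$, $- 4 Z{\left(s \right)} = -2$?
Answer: $-4845 - \frac{85 i \sqrt{2}}{2} \approx -4845.0 - 60.104 i$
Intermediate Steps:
$Z{\left(s \right)} = \frac{1}{2}$ ($Z{\left(s \right)} = \left(- \frac{1}{4}\right) \left(-2\right) = \frac{1}{2}$)
$R{\left(E \right)} = \sqrt{\frac{1}{2} + E}$ ($R{\left(E \right)} = \sqrt{E + \frac{1}{2}} = \sqrt{\frac{1}{2} + E}$)
$x = 4845 + \frac{85 i \sqrt{2}}{2}$ ($x = 85 \left(57 + \frac{\sqrt{2 + 4 \left(5 - 6\right)}}{2}\right) = 85 \left(57 + \frac{\sqrt{2 + 4 \left(-1\right)}}{2}\right) = 85 \left(57 + \frac{\sqrt{2 - 4}}{2}\right) = 85 \left(57 + \frac{\sqrt{-2}}{2}\right) = 85 \left(57 + \frac{i \sqrt{2}}{2}\right) = 4845 + \frac{85 i \sqrt{2}}{2} \approx 4845.0 + 60.104 i$)
$- x = - (4845 + \frac{85 i \sqrt{2}}{2}) = -4845 - \frac{85 i \sqrt{2}}{2}$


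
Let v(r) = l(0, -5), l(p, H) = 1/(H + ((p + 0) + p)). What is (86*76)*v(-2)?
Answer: -6536/5 ≈ -1307.2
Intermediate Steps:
l(p, H) = 1/(H + 2*p) (l(p, H) = 1/(H + (p + p)) = 1/(H + 2*p))
v(r) = -⅕ (v(r) = 1/(-5 + 2*0) = 1/(-5 + 0) = 1/(-5) = -⅕)
(86*76)*v(-2) = (86*76)*(-⅕) = 6536*(-⅕) = -6536/5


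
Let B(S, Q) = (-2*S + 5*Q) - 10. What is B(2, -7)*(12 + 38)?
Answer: -2450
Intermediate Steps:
B(S, Q) = -10 - 2*S + 5*Q
B(2, -7)*(12 + 38) = (-10 - 2*2 + 5*(-7))*(12 + 38) = (-10 - 4 - 35)*50 = -49*50 = -2450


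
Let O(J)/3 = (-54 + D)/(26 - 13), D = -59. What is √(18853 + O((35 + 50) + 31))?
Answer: 5*√127270/13 ≈ 137.21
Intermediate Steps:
O(J) = -339/13 (O(J) = 3*((-54 - 59)/(26 - 13)) = 3*(-113/13) = -339/13)
√(18853 + O((35 + 50) + 31)) = √(18853 - 339/13) = √(244750/13) = 5*√127270/13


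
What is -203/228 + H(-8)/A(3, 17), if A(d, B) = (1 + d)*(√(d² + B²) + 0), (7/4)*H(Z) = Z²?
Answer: -203/228 + 32*√298/1043 ≈ -0.36072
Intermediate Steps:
H(Z) = 4*Z²/7
A(d, B) = √(B² + d²)*(1 + d) (A(d, B) = (1 + d)*(√(B² + d²) + 0) = (1 + d)*√(B² + d²) = √(B² + d²)*(1 + d))
-203/228 + H(-8)/A(3, 17) = -203/228 + ((4/7)*(-8)²)/((√(17² + 3²)*(1 + 3))) = -203*1/228 + ((4/7)*64)/((√(289 + 9)*4)) = -203/228 + 256/(7*((√298*4))) = -203/228 + 256/(7*((4*√298))) = -203/228 + 256*(√298/1192)/7 = -203/228 + 32*√298/1043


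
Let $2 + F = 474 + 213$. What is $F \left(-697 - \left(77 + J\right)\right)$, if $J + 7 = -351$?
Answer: $-284960$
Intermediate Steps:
$J = -358$ ($J = -7 - 351 = -358$)
$F = 685$ ($F = -2 + \left(474 + 213\right) = -2 + 687 = 685$)
$F \left(-697 - \left(77 + J\right)\right) = 685 \left(-697 - -281\right) = 685 \left(-697 + \left(-77 + 358\right)\right) = 685 \left(-697 + 281\right) = 685 \left(-416\right) = -284960$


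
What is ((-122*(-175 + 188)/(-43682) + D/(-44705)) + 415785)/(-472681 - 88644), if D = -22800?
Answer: -81194759899258/109615759864825 ≈ -0.74072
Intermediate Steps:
((-122*(-175 + 188)/(-43682) + D/(-44705)) + 415785)/(-472681 - 88644) = ((-122*(-175 + 188)/(-43682) - 22800/(-44705)) + 415785)/(-472681 - 88644) = ((-122*13*(-1/43682) - 22800*(-1/44705)) + 415785)/(-561325) = ((-1586*(-1/43682) + 4560/8941) + 415785)*(-1/561325) = ((793/21841 + 4560/8941) + 415785)*(-1/561325) = (106685173/195280381 + 415785)*(-1/561325) = (81194759899258/195280381)*(-1/561325) = -81194759899258/109615759864825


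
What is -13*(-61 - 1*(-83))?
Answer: -286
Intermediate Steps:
-13*(-61 - 1*(-83)) = -13*(-61 + 83) = -13*22 = -286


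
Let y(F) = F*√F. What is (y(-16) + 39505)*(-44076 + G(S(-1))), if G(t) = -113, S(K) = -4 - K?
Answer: -1745686445 + 2828096*I ≈ -1.7457e+9 + 2.8281e+6*I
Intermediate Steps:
y(F) = F^(3/2)
(y(-16) + 39505)*(-44076 + G(S(-1))) = ((-16)^(3/2) + 39505)*(-44076 - 113) = (-64*I + 39505)*(-44189) = (39505 - 64*I)*(-44189) = -1745686445 + 2828096*I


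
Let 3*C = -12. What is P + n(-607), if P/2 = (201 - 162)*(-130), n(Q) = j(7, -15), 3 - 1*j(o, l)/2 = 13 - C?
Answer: -10168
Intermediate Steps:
C = -4 (C = (⅓)*(-12) = -4)
j(o, l) = -28 (j(o, l) = 6 - 2*(13 - 1*(-4)) = 6 - 2*(13 + 4) = 6 - 2*17 = 6 - 34 = -28)
n(Q) = -28
P = -10140 (P = 2*((201 - 162)*(-130)) = 2*(39*(-130)) = 2*(-5070) = -10140)
P + n(-607) = -10140 - 28 = -10168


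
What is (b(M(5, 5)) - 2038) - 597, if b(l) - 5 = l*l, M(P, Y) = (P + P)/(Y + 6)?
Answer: -318130/121 ≈ -2629.2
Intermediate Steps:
M(P, Y) = 2*P/(6 + Y) (M(P, Y) = (2*P)/(6 + Y) = 2*P/(6 + Y))
b(l) = 5 + l² (b(l) = 5 + l*l = 5 + l²)
(b(M(5, 5)) - 2038) - 597 = ((5 + (2*5/(6 + 5))²) - 2038) - 597 = ((5 + (2*5/11)²) - 2038) - 597 = ((5 + (2*5*(1/11))²) - 2038) - 597 = ((5 + (10/11)²) - 2038) - 597 = ((5 + 100/121) - 2038) - 597 = (705/121 - 2038) - 597 = -245893/121 - 597 = -318130/121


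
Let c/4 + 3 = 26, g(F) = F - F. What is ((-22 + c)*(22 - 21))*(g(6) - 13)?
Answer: -910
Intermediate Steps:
g(F) = 0
c = 92 (c = -12 + 4*26 = -12 + 104 = 92)
((-22 + c)*(22 - 21))*(g(6) - 13) = ((-22 + 92)*(22 - 21))*(0 - 13) = (70*1)*(-13) = 70*(-13) = -910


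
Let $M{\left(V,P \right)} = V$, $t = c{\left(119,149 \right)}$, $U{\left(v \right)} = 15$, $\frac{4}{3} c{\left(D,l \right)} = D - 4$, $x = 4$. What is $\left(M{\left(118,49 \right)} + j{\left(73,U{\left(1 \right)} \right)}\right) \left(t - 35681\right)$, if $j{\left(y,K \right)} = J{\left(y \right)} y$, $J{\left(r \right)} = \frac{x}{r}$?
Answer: $- \frac{8685119}{2} \approx -4.3426 \cdot 10^{6}$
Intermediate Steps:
$J{\left(r \right)} = \frac{4}{r}$
$c{\left(D,l \right)} = -3 + \frac{3 D}{4}$ ($c{\left(D,l \right)} = \frac{3 \left(D - 4\right)}{4} = \frac{3 \left(-4 + D\right)}{4} = -3 + \frac{3 D}{4}$)
$t = \frac{345}{4}$ ($t = -3 + \frac{3}{4} \cdot 119 = -3 + \frac{357}{4} = \frac{345}{4} \approx 86.25$)
$j{\left(y,K \right)} = 4$ ($j{\left(y,K \right)} = \frac{4}{y} y = 4$)
$\left(M{\left(118,49 \right)} + j{\left(73,U{\left(1 \right)} \right)}\right) \left(t - 35681\right) = \left(118 + 4\right) \left(\frac{345}{4} - 35681\right) = 122 \left(- \frac{142379}{4}\right) = - \frac{8685119}{2}$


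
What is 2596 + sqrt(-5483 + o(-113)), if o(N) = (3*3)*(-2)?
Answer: 2596 + I*sqrt(5501) ≈ 2596.0 + 74.169*I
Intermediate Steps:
o(N) = -18 (o(N) = 9*(-2) = -18)
2596 + sqrt(-5483 + o(-113)) = 2596 + sqrt(-5483 - 18) = 2596 + sqrt(-5501) = 2596 + I*sqrt(5501)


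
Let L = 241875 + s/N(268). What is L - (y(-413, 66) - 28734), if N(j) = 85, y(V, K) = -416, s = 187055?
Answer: 4644836/17 ≈ 2.7323e+5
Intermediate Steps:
L = 4149286/17 (L = 241875 + 187055/85 = 241875 + 187055*(1/85) = 241875 + 37411/17 = 4149286/17 ≈ 2.4408e+5)
L - (y(-413, 66) - 28734) = 4149286/17 - (-416 - 28734) = 4149286/17 - 1*(-29150) = 4149286/17 + 29150 = 4644836/17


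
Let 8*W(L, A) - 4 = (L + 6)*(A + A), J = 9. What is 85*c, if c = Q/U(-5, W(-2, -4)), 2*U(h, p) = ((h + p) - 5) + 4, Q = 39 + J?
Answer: -16320/19 ≈ -858.95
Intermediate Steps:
W(L, A) = 1/2 + A*(6 + L)/4 (W(L, A) = 1/2 + ((L + 6)*(A + A))/8 = 1/2 + ((6 + L)*(2*A))/8 = 1/2 + (2*A*(6 + L))/8 = 1/2 + A*(6 + L)/4)
Q = 48 (Q = 39 + 9 = 48)
U(h, p) = -1/2 + h/2 + p/2 (U(h, p) = (((h + p) - 5) + 4)/2 = ((-5 + h + p) + 4)/2 = (-1 + h + p)/2 = -1/2 + h/2 + p/2)
c = -192/19 (c = 48/(-1/2 + (1/2)*(-5) + (1/2 + (3/2)*(-4) + (1/4)*(-4)*(-2))/2) = 48/(-1/2 - 5/2 + (1/2 - 6 + 2)/2) = 48/(-1/2 - 5/2 + (1/2)*(-7/2)) = 48/(-1/2 - 5/2 - 7/4) = 48/(-19/4) = 48*(-4/19) = -192/19 ≈ -10.105)
85*c = 85*(-192/19) = -16320/19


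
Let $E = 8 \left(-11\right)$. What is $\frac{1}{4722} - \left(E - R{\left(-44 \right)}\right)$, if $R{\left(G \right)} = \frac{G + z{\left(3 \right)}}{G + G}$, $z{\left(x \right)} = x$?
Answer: $\frac{18380429}{207768} \approx 88.466$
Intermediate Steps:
$E = -88$
$R{\left(G \right)} = \frac{3 + G}{2 G}$ ($R{\left(G \right)} = \frac{G + 3}{G + G} = \frac{3 + G}{2 G}$)
$\frac{1}{4722} - \left(E - R{\left(-44 \right)}\right) = \frac{1}{4722} - \left(-88 - \frac{3 - 44}{2 \left(-44\right)}\right) = \frac{1}{4722} - \left(-88 - \frac{1}{2} \left(- \frac{1}{44}\right) \left(-41\right)\right) = \frac{1}{4722} - \left(-88 - \frac{41}{88}\right) = \frac{1}{4722} - - \frac{7785}{88} = \frac{1}{4722} + \frac{7785}{88} = \frac{18380429}{207768}$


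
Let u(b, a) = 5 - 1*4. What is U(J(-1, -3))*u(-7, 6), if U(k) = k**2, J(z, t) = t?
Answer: 9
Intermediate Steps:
u(b, a) = 1 (u(b, a) = 5 - 4 = 1)
U(J(-1, -3))*u(-7, 6) = (-3)**2*1 = 9*1 = 9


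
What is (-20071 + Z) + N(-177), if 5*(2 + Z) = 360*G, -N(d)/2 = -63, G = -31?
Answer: -22179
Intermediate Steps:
N(d) = 126 (N(d) = -2*(-63) = 126)
Z = -2234 (Z = -2 + (360*(-31))/5 = -2 + (1/5)*(-11160) = -2 - 2232 = -2234)
(-20071 + Z) + N(-177) = (-20071 - 2234) + 126 = -22305 + 126 = -22179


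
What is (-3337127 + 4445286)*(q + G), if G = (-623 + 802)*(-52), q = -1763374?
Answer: -1964413512438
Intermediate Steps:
G = -9308 (G = 179*(-52) = -9308)
(-3337127 + 4445286)*(q + G) = (-3337127 + 4445286)*(-1763374 - 9308) = 1108159*(-1772682) = -1964413512438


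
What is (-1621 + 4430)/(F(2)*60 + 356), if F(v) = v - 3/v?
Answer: 2809/386 ≈ 7.2772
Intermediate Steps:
F(v) = v - 3/v
(-1621 + 4430)/(F(2)*60 + 356) = (-1621 + 4430)/((2 - 3/2)*60 + 356) = 2809/((2 - 3*½)*60 + 356) = 2809/((2 - 3/2)*60 + 356) = 2809/((½)*60 + 356) = 2809/(30 + 356) = 2809/386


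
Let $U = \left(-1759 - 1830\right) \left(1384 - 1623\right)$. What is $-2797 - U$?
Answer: $-860568$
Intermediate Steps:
$U = 857771$ ($U = \left(-3589\right) \left(-239\right) = 857771$)
$-2797 - U = -2797 - 857771 = -860568$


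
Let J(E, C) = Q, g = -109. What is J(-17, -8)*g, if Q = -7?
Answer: 763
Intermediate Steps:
J(E, C) = -7
J(-17, -8)*g = -7*(-109) = 763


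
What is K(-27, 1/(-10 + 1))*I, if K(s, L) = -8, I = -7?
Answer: 56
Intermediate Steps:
K(-27, 1/(-10 + 1))*I = -8*(-7) = 56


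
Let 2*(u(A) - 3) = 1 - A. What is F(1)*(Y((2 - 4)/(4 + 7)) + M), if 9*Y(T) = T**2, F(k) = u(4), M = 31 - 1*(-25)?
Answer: 30494/363 ≈ 84.005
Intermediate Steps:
u(A) = 7/2 - A/2 (u(A) = 3 + (1 - A)/2 = 3 + (1/2 - A/2) = 7/2 - A/2)
M = 56 (M = 31 + 25 = 56)
F(k) = 3/2 (F(k) = 7/2 - 1/2*4 = 7/2 - 2 = 3/2)
Y(T) = T**2/9
F(1)*(Y((2 - 4)/(4 + 7)) + M) = 3*(((2 - 4)/(4 + 7))**2/9 + 56)/2 = 3*((-2/11)**2/9 + 56)/2 = 3*((1/9)*(4/121) + 56)/2 = 3*(4/1089 + 56)/2 = (3/2)*(60988/1089) = 30494/363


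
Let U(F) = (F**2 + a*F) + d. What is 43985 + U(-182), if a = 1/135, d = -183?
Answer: 10384828/135 ≈ 76925.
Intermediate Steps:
a = 1/135 ≈ 0.0074074
U(F) = -183 + F**2 + F/135 (U(F) = (F**2 + F/135) - 183 = -183 + F**2 + F/135)
43985 + U(-182) = 43985 + (-183 + (-182)**2 + (1/135)*(-182)) = 43985 + (-183 + 33124 - 182/135) = 43985 + 4446853/135 = 10384828/135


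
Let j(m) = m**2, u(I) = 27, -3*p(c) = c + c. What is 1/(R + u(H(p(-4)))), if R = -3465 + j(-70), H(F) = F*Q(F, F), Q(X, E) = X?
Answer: 1/1462 ≈ 0.00068399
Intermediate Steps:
p(c) = -2*c/3 (p(c) = -(c + c)/3 = -2*c/3)
H(F) = F**2 (H(F) = F*F = F**2)
R = 1435 (R = -3465 + (-70)**2 = -3465 + 4900 = 1435)
1/(R + u(H(p(-4)))) = 1/(1435 + 27) = 1/1462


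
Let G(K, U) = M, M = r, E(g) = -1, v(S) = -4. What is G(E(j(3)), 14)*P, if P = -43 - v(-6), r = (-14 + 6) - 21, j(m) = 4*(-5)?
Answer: 1131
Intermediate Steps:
j(m) = -20
r = -29 (r = -8 - 21 = -29)
M = -29
G(K, U) = -29
P = -39 (P = -43 - 1*(-4) = -43 + 4 = -39)
G(E(j(3)), 14)*P = -29*(-39) = 1131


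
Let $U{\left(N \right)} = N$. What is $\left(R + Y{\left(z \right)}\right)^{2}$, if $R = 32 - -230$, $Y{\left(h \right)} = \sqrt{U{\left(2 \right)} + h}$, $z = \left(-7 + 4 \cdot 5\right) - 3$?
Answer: $68656 + 1048 \sqrt{3} \approx 70471.0$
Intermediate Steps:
$z = 10$ ($z = \left(-7 + 20\right) - 3 = 13 - 3 = 10$)
$Y{\left(h \right)} = \sqrt{2 + h}$
$R = 262$ ($R = 32 + 230 = 262$)
$\left(R + Y{\left(z \right)}\right)^{2} = \left(262 + \sqrt{2 + 10}\right)^{2} = \left(262 + \sqrt{12}\right)^{2} = \left(262 + 2 \sqrt{3}\right)^{2}$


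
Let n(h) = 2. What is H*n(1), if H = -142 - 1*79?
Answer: -442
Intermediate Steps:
H = -221 (H = -142 - 79 = -221)
H*n(1) = -221*2 = -442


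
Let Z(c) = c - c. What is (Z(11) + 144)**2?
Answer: 20736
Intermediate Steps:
Z(c) = 0
(Z(11) + 144)**2 = (0 + 144)**2 = 144**2 = 20736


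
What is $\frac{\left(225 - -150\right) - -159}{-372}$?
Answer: $- \frac{89}{62} \approx -1.4355$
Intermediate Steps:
$\frac{\left(225 - -150\right) - -159}{-372} = \left(\left(225 + 150\right) + 159\right) \left(- \frac{1}{372}\right) = \left(375 + 159\right) \left(- \frac{1}{372}\right) = 534 \left(- \frac{1}{372}\right) = - \frac{89}{62}$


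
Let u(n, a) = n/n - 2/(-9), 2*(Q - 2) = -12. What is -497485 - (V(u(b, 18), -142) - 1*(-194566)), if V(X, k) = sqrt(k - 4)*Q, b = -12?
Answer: -692051 + 4*I*sqrt(146) ≈ -6.9205e+5 + 48.332*I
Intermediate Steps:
Q = -4 (Q = 2 + (1/2)*(-12) = 2 - 6 = -4)
u(n, a) = 11/9 (u(n, a) = 1 - 2*(-1/9) = 1 + 2/9 = 11/9)
V(X, k) = -4*sqrt(-4 + k) (V(X, k) = sqrt(k - 4)*(-4) = sqrt(-4 + k)*(-4) = -4*sqrt(-4 + k))
-497485 - (V(u(b, 18), -142) - 1*(-194566)) = -497485 - (-4*sqrt(-4 - 142) - 1*(-194566)) = -497485 - (-4*I*sqrt(146) + 194566) = -497485 - (194566 - 4*I*sqrt(146)) = -497485 + (-194566 + 4*I*sqrt(146)) = -692051 + 4*I*sqrt(146)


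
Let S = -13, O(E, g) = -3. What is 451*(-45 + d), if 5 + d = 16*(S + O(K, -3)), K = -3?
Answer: -138006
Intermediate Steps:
d = -261 (d = -5 + 16*(-13 - 3) = -5 + 16*(-16) = -5 - 256 = -261)
451*(-45 + d) = 451*(-45 - 261) = 451*(-306) = -138006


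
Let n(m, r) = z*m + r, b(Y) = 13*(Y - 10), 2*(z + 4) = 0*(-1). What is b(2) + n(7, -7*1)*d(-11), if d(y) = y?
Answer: 281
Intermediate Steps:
z = -4 (z = -4 + (0*(-1))/2 = -4 + (½)*0 = -4 + 0 = -4)
b(Y) = -130 + 13*Y (b(Y) = 13*(-10 + Y) = -130 + 13*Y)
n(m, r) = r - 4*m (n(m, r) = -4*m + r = r - 4*m)
b(2) + n(7, -7*1)*d(-11) = (-130 + 13*2) + (-7*1 - 4*7)*(-11) = (-130 + 26) + (-7 - 28)*(-11) = -104 - 35*(-11) = -104 + 385 = 281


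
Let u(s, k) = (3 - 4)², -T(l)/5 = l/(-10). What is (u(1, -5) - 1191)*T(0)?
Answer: 0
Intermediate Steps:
T(l) = l/2 (T(l) = -5*l/(-10) = -5*l*(-1)/10 = -(-1)*l/2 = l/2)
u(s, k) = 1 (u(s, k) = (-1)² = 1)
(u(1, -5) - 1191)*T(0) = (1 - 1191)*((½)*0) = -1190*0 = 0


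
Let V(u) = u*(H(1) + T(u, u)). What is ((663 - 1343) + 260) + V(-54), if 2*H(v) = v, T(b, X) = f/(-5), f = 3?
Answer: -2073/5 ≈ -414.60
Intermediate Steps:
T(b, X) = -⅗ (T(b, X) = 3/(-5) = 3*(-⅕) = -⅗)
H(v) = v/2
V(u) = -u/10 (V(u) = u*((½)*1 - ⅗) = u*(½ - ⅗) = u*(-⅒) = -u/10)
((663 - 1343) + 260) + V(-54) = ((663 - 1343) + 260) - ⅒*(-54) = (-680 + 260) + 27/5 = -420 + 27/5 = -2073/5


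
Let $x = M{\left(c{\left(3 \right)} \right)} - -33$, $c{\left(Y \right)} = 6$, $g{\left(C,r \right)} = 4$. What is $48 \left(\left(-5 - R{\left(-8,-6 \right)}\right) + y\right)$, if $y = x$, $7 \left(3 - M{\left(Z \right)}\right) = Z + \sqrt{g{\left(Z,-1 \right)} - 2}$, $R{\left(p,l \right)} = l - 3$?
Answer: $\frac{13152}{7} - \frac{48 \sqrt{2}}{7} \approx 1869.2$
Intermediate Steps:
$R{\left(p,l \right)} = -3 + l$
$M{\left(Z \right)} = 3 - \frac{Z}{7} - \frac{\sqrt{2}}{7}$ ($M{\left(Z \right)} = 3 - \frac{Z + \sqrt{4 - 2}}{7} = 3 - \frac{Z + \sqrt{2}}{7} = 3 - \left(\frac{Z}{7} + \frac{\sqrt{2}}{7}\right) = 3 - \frac{Z}{7} - \frac{\sqrt{2}}{7}$)
$x = \frac{246}{7} - \frac{\sqrt{2}}{7}$ ($x = \left(3 - \frac{6}{7} - \frac{\sqrt{2}}{7}\right) - -33 = \left(3 - \frac{6}{7} - \frac{\sqrt{2}}{7}\right) + 33 = \left(\frac{15}{7} - \frac{\sqrt{2}}{7}\right) + 33 = \frac{246}{7} - \frac{\sqrt{2}}{7} \approx 34.941$)
$y = \frac{246}{7} - \frac{\sqrt{2}}{7} \approx 34.941$
$48 \left(\left(-5 - R{\left(-8,-6 \right)}\right) + y\right) = 48 \left(\left(-5 - \left(-3 - 6\right)\right) + \left(\frac{246}{7} - \frac{\sqrt{2}}{7}\right)\right) = 48 \left(\left(-5 - -9\right) + \left(\frac{246}{7} - \frac{\sqrt{2}}{7}\right)\right) = 48 \left(\left(-5 + 9\right) + \left(\frac{246}{7} - \frac{\sqrt{2}}{7}\right)\right) = 48 \left(4 + \left(\frac{246}{7} - \frac{\sqrt{2}}{7}\right)\right) = 48 \left(\frac{274}{7} - \frac{\sqrt{2}}{7}\right) = \frac{13152}{7} - \frac{48 \sqrt{2}}{7}$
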